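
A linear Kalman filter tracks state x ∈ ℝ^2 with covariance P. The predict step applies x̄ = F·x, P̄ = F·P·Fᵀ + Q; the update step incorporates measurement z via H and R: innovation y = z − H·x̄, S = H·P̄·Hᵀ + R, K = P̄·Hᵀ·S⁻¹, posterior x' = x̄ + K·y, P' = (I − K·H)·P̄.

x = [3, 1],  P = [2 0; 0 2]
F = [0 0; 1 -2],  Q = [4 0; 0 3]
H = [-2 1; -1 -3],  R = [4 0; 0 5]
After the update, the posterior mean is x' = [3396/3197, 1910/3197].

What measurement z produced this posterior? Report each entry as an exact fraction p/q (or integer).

z = [-2, -3]

x̄ = F·x = [0, 1]
P̄ = F·P·Fᵀ + Q = [4 0; 0 13]
S = H·P̄·Hᵀ + R = [33 -31; -31 126]
K = P̄·Hᵀ·S⁻¹ = [-1132/3197 -380/3197; 429/3197 -884/3197]
x' − x̄ = [3396/3197, -1287/3197] = K·y
y = (KᵀK)⁻¹·Kᵀ·(x' − x̄) = [-3, 0]
z = y + H·x̄ = [-3, 0] + [1, -3] = [-2, -3]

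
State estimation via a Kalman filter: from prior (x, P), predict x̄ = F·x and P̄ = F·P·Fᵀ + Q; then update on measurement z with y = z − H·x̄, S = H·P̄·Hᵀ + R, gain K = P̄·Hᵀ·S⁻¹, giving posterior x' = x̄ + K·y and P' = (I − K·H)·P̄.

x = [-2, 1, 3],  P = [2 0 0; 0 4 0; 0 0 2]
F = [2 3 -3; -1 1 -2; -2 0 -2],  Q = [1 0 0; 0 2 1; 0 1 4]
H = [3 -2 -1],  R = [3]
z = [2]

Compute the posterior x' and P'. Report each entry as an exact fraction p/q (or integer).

x' = [-470/221, -483/221, -50/13]
P' = [6821/442 6665/442 197/13; 6665/442 6847/442 184/13; 197/13 184/13 226/13]

x̄ = F·x = [-10, -3, -2]
P̄ = F·P·Fᵀ + Q = [63 20 4; 20 16 13; 4 13 20]
y = z − H·x̄ = [24]
S = H·P̄·Hᵀ + R = [442]
K = P̄·Hᵀ·S⁻¹ = [145/442; 15/442; -1/13]
x' = x̄ + K·y = [-470/221, -483/221, -50/13]
P' = (I − K·H)·P̄ = [6821/442 6665/442 197/13; 6665/442 6847/442 184/13; 197/13 184/13 226/13]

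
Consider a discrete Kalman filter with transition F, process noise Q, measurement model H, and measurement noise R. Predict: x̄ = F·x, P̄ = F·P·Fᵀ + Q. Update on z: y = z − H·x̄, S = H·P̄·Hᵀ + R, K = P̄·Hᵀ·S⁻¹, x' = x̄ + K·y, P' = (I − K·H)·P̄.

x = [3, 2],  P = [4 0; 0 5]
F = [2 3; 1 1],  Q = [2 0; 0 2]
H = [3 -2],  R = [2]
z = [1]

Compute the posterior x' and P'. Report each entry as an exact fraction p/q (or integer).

x̄ = F·x = [12, 5]
P̄ = F·P·Fᵀ + Q = [63 23; 23 11]
y = z − H·x̄ = [-25]
S = H·P̄·Hᵀ + R = [337]
K = P̄·Hᵀ·S⁻¹ = [143/337; 47/337]
x' = x̄ + K·y = [469/337, 510/337]
P' = (I − K·H)·P̄ = [782/337 1030/337; 1030/337 1498/337]

x' = [469/337, 510/337]
P' = [782/337 1030/337; 1030/337 1498/337]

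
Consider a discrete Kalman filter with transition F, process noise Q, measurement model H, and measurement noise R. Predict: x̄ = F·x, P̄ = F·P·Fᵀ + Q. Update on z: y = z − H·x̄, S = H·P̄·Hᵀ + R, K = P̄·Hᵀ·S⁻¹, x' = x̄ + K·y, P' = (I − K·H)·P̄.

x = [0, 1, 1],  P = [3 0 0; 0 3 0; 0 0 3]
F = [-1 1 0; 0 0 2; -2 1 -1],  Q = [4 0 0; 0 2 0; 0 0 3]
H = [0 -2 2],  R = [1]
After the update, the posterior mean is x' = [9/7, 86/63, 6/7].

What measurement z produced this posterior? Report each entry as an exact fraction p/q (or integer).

x̄ = F·x = [1, 2, 0]
P̄ = F·P·Fᵀ + Q = [10 0 9; 0 14 -6; 9 -6 21]
S = H·P̄·Hᵀ + R = [189]
K = P̄·Hᵀ·S⁻¹ = [2/21; -40/189; 2/7]
x' − x̄ = [2/7, -40/63, 6/7] = K·y
y = (KᵀK)⁻¹·Kᵀ·(x' − x̄) = [3]
z = y + H·x̄ = [3] + [-4] = [-1]

z = [-1]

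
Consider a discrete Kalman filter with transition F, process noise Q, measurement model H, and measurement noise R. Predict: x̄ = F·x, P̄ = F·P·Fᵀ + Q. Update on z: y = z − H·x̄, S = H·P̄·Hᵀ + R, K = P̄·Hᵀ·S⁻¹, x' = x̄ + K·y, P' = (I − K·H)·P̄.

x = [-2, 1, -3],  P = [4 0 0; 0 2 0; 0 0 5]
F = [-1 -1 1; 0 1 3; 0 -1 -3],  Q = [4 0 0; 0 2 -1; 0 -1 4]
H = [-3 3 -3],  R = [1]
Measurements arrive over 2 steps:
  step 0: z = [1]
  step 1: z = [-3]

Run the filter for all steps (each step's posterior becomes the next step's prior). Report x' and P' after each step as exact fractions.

step 0: x' = [-1445/1432, -155/358, 181/716], P' = [20391/1432 2575/358 -5051/716; 2575/358 833/179 -465/179; -5051/716 -465/179 1617/358]
step 1: x' = [1653558/977311, 337525/977311, -338659/977311], P' = [59394687/977311 29629675/977311 -29757889/977311; 29629675/977311 15771102/977311 -13907795/977311; -29757889/977311 -13907795/977311 15902180/977311]

step 0: x̄ = F·x = [-2, -8, 8]
step 0: P̄ = F·P·Fᵀ + Q = [15 13 -13; 13 49 -48; -13 -48 51]
step 0: y = z − H·x̄ = [43]
step 0: S = H·P̄·Hᵀ + R = [1432]
step 0: K = P̄·Hᵀ·S⁻¹ = [33/1432; 63/358; -129/716]
step 0: x' = x̄ + K·y = [-1445/1432, -155/358, 181/716]
step 0: P' = (I − K·H)·P̄ = [20391/1432 2575/358 -5051/716; 2575/358 833/179 -465/179; -5051/716 -465/179 1617/358]
step 1: x̄ = F·x = [2427/1432, 233/716, -233/716]
step 1: P̄ = F·P·Fᵀ + Q = [87495/1432 20093/716 -20093/716; 20093/716 11355/358 -10997/358; -20093/716 -10997/358 12071/358]
step 1: y = z − H·x̄ = [189/1432]
step 1: S = H·P̄·Hᵀ + R = [977311/1432]
step 1: K = P̄·Hᵀ·S⁻¹ = [-21369/977311; 147666/977311; -156258/977311]
step 1: x' = x̄ + K·y = [1653558/977311, 337525/977311, -338659/977311]
step 1: P' = (I − K·H)·P̄ = [59394687/977311 29629675/977311 -29757889/977311; 29629675/977311 15771102/977311 -13907795/977311; -29757889/977311 -13907795/977311 15902180/977311]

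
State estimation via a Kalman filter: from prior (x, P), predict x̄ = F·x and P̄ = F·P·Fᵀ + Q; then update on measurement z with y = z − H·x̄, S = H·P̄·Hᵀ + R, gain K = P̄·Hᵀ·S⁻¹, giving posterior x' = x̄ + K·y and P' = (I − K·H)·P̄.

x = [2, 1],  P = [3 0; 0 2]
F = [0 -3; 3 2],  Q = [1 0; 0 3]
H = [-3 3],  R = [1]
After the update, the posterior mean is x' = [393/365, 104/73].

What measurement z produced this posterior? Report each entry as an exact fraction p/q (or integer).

x̄ = F·x = [-3, 8]
P̄ = F·P·Fᵀ + Q = [19 -12; -12 38]
S = H·P̄·Hᵀ + R = [730]
K = P̄·Hᵀ·S⁻¹ = [-93/730; 15/73]
x' − x̄ = [1488/365, -480/73] = K·y
y = (KᵀK)⁻¹·Kᵀ·(x' − x̄) = [-32]
z = y + H·x̄ = [-32] + [33] = [1]

z = [1]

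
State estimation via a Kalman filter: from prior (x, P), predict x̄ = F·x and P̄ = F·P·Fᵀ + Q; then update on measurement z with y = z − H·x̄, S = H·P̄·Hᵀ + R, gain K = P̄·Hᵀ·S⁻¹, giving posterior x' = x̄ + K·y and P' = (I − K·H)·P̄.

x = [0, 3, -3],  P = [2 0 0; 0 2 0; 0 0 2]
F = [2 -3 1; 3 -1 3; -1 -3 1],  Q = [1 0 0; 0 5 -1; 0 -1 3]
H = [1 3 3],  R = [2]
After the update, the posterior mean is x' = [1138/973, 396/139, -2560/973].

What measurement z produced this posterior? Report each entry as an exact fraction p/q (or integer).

z = [2]

x̄ = F·x = [-12, -12, -12]
P̄ = F·P·Fᵀ + Q = [29 24 16; 24 43 5; 16 5 25]
S = H·P̄·Hᵀ + R = [973]
K = P̄·Hᵀ·S⁻¹ = [149/973; 24/139; 106/973]
x' − x̄ = [12814/973, 2064/139, 9116/973] = K·y
y = (KᵀK)⁻¹·Kᵀ·(x' − x̄) = [86]
z = y + H·x̄ = [86] + [-84] = [2]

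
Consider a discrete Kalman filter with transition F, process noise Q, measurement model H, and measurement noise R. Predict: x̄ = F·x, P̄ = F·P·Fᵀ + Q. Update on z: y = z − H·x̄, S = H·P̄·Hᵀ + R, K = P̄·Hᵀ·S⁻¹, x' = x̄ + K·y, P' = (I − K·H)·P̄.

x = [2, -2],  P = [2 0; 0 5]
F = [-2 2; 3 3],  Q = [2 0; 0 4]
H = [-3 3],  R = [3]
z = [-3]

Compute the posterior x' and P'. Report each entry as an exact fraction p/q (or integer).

x' = [-287/46, -1323/184]
P' = [636/23 1269/46; 1269/46 5125/184]

x̄ = F·x = [-8, 0]
P̄ = F·P·Fᵀ + Q = [30 18; 18 67]
y = z − H·x̄ = [-27]
S = H·P̄·Hᵀ + R = [552]
K = P̄·Hᵀ·S⁻¹ = [-3/46; 49/184]
x' = x̄ + K·y = [-287/46, -1323/184]
P' = (I − K·H)·P̄ = [636/23 1269/46; 1269/46 5125/184]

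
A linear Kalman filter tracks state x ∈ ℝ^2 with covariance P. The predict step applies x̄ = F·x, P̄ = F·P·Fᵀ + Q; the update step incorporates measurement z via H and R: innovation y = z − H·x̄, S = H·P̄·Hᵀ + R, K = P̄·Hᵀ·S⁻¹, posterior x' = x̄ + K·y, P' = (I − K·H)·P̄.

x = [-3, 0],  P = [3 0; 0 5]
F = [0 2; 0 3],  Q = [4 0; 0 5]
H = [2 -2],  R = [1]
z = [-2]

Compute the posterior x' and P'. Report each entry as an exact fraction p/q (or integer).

x̄ = F·x = [0, 0]
P̄ = F·P·Fᵀ + Q = [24 30; 30 50]
y = z − H·x̄ = [-2]
S = H·P̄·Hᵀ + R = [57]
K = P̄·Hᵀ·S⁻¹ = [-4/19; -40/57]
x' = x̄ + K·y = [8/19, 80/57]
P' = (I − K·H)·P̄ = [408/19 410/19; 410/19 1250/57]

x' = [8/19, 80/57]
P' = [408/19 410/19; 410/19 1250/57]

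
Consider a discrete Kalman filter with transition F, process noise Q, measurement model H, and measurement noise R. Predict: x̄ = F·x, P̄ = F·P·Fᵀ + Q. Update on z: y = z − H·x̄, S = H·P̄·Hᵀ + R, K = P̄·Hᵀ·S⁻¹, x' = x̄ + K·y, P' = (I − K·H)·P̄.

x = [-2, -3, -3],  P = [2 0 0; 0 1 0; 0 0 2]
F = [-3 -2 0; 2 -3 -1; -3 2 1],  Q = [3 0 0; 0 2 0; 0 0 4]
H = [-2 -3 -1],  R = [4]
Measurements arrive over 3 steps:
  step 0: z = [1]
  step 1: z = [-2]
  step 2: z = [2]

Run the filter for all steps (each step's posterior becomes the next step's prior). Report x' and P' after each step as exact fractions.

step 0: x' = [104/185, 54/185, -371/185], P' = [2509/185 -2536/185 2774/185; -2536/185 2924/185 -3576/185; 2774/185 -3576/185 5164/185]
step 1: x' = [-280386/112639, 433659/112639, -517063/112639], P' = [2284295/112639 -2615342/112639 3243256/112639; -2615342/112639 3246774/112639 -4260526/112639; 3243256/112639 -4260526/112639 6063686/112639]
step 2: x' = [-192005477/120796691, 88276124/120796691, -133089548/120796691], P' = [2255779877/120796691 -2569138554/120796691 3168186352/120796691; -2569138554/120796691 3198006262/120796691 -4197468774/120796691; 3168186352/120796691 -4197468774/120796691 6017938558/120796691]

step 0: x̄ = F·x = [12, 8, -3]
step 0: P̄ = F·P·Fᵀ + Q = [25 -6 14; -6 21 -20; 14 -20 28]
step 0: y = z − H·x̄ = [46]
step 0: S = H·P̄·Hᵀ + R = [185]
step 0: K = P̄·Hᵀ·S⁻¹ = [-46/185; -31/185; 4/185]
step 0: x' = x̄ + K·y = [104/185, 54/185, -371/185]
step 0: P' = (I − K·H)·P̄ = [2509/185 -2536/185 2774/185; -2536/185 2924/185 -3576/185; 2774/185 -3576/185 5164/185]
step 1: x̄ = F·x = [-84/37, 417/185, -115/37]
step 1: P̄ = F·P·Fᵀ + Q = [880/37 -1804/37 1943/37; -1804/37 39766/185 -7796/37; 1943/37 -7796/37 7933/37]
step 1: y = z − H·x̄ = [-534/185]
step 1: S = H·P̄·Hᵀ + R = [112639/185]
step 1: K = P̄·Hᵀ·S⁻¹ = [8545/112639; -62278/112639; 57845/112639]
step 1: x' = x̄ + K·y = [-280386/112639, 433659/112639, -517063/112639]
step 1: P' = (I − K·H)·P̄ = [2284295/112639 -2615342/112639 3243256/112639; -2615342/112639 3246774/112639 -4260526/112639; 3243256/112639 -4260526/112639 6063686/112639]
step 2: x̄ = F·x = [-26160/112639, -1344686/112639, 1191413/112639]
step 2: P̄ = F·P·Fᵀ + Q = [2499564/112639 -6093120/112639 6362843/112639; -6093120/112639 37495034/112639 -35730636/112639; 6362843/112639 -35730636/112639 34942457/112639]
step 2: y = z − H·x̄ = [-2669687/112639]
step 2: S = H·P̄·Hᵀ + R = [120796691/112639]
step 2: K = P̄·Hᵀ·S⁻¹ = [6917389/120796691; -64568226/120796691; 59523765/120796691]
step 2: x' = x̄ + K·y = [-192005477/120796691, 88276124/120796691, -133089548/120796691]
step 2: P' = (I − K·H)·P̄ = [2255779877/120796691 -2569138554/120796691 3168186352/120796691; -2569138554/120796691 3198006262/120796691 -4197468774/120796691; 3168186352/120796691 -4197468774/120796691 6017938558/120796691]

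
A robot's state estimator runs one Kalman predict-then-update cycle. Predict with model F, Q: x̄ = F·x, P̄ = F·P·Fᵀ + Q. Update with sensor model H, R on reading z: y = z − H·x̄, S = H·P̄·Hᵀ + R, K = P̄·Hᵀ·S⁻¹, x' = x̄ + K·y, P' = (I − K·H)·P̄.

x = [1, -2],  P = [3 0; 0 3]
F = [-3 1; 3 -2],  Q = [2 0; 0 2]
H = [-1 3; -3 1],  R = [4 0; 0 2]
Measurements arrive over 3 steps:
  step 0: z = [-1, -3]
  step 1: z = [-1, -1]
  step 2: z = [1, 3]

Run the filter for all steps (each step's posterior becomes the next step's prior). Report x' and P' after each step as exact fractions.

step 0: x' = [982/977, 43/977], P' = [2581/8793 625/2931; 625/2931 489/977]
step 1: x' = [20303/110055, -13588/110055], P' = [6110/22011 21178/110055; 21178/110055 50746/110055]
step 2: x' = [-134292812/151574699, 26226083/151574699], P' = [42004632/151574699 29082988/151574699; 29082988/151574699 69759788/151574699]

step 0: x̄ = F·x = [-5, 7]
step 0: P̄ = F·P·Fᵀ + Q = [32 -33; -33 41]
step 0: y = z − H·x̄ = [-27, -25]
step 0: S = H·P̄·Hᵀ + R = [603 549; 549 529]
step 0: K = P̄·Hᵀ·S⁻¹ = [761/8793 -326/977; 944/2931 -68/977]
step 0: x' = x̄ + K·y = [982/977, 43/977]
step 0: P' = (I − K·H)·P̄ = [2581/8793 625/2931; 625/2931 489/977]
step 1: x̄ = F·x = [-2903/977, 2860/977]
step 1: P̄ = F·P·Fᵀ + Q = [3774/977 -1684/977; -1684/977 3991/977]
step 1: y = z − H·x̄ = [-12460/977, -12546/977]
step 1: S = H·P̄·Hᵀ + R = [53705/977 40135/977; 40135/977 50015/977]
step 1: K = P̄·Hᵀ·S⁻¹ = [8246/110055 -1532/4785; 6553/22011 -278/4785]
step 1: x' = x̄ + K·y = [20303/110055, -13588/110055]
step 1: P' = (I − K·H)·P̄ = [6110/22011 21178/110055; 21178/110055 50746/110055]
step 2: x̄ = F·x = [-3239/4785, 17617/22011]
step 2: P̄ = F·P·Fᵀ + Q = [18206/4785 -1616/957; -1616/957 443908/110055]
step 2: y = z − H·x̄ = [-228697/110055, 641/3795]
step 2: S = H·P̄·Hᵀ + R = [1193834/22011 153322/3795; 153322/3795 38260/759]
step 2: K = P̄·Hᵀ·S⁻¹ = [11311083/151574699 -48465454/151574699; 45049094/151574699 -8744588/151574699]
step 2: x' = x̄ + K·y = [-134292812/151574699, 26226083/151574699]
step 2: P' = (I − K·H)·P̄ = [42004632/151574699 29082988/151574699; 29082988/151574699 69759788/151574699]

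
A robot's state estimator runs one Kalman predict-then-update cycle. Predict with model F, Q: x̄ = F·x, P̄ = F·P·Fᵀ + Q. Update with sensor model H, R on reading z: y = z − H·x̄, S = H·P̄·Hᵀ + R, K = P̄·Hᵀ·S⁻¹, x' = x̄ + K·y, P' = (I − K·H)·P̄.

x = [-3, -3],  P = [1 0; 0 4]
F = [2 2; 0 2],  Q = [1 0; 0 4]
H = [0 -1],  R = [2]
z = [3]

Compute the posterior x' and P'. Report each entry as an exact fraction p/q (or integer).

x̄ = F·x = [-12, -6]
P̄ = F·P·Fᵀ + Q = [21 16; 16 20]
y = z − H·x̄ = [-3]
S = H·P̄·Hᵀ + R = [22]
K = P̄·Hᵀ·S⁻¹ = [-8/11; -10/11]
x' = x̄ + K·y = [-108/11, -36/11]
P' = (I − K·H)·P̄ = [103/11 16/11; 16/11 20/11]

x' = [-108/11, -36/11]
P' = [103/11 16/11; 16/11 20/11]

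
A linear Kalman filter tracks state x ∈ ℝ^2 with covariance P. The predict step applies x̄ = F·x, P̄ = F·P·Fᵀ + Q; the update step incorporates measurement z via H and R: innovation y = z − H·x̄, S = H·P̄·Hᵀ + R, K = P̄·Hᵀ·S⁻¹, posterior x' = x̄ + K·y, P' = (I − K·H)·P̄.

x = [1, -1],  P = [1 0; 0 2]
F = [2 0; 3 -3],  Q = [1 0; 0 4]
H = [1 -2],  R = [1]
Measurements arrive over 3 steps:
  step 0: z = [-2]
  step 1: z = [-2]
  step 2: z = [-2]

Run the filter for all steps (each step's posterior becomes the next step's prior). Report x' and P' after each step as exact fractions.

step 0: x̄ = F·x = [2, 6]
step 0: P̄ = F·P·Fᵀ + Q = [5 6; 6 31]
step 0: y = z − H·x̄ = [8]
step 0: S = H·P̄·Hᵀ + R = [106]
step 0: K = P̄·Hᵀ·S⁻¹ = [-7/106; -28/53]
step 0: x' = x̄ + K·y = [78/53, 94/53]
step 0: P' = (I − K·H)·P̄ = [481/106 122/53; 122/53 75/53]
step 1: x̄ = F·x = [156/53, -48/53]
step 1: P̄ = F·P·Fᵀ + Q = [1015/53 711/53; 711/53 1711/106]
step 1: y = z − H·x̄ = [-358/53]
step 1: S = H·P̄·Hᵀ + R = [1646/53]
step 1: K = P̄·Hᵀ·S⁻¹ = [-407/1646; -500/823]
step 1: x' = x̄ + K·y = [3797/823, 2632/823]
step 1: P' = (I − K·H)·P̄ = [28397/1646 7201/823; 7201/823 7701/1646]
step 2: x̄ = F·x = [7594/823, 3495/823]
step 2: P̄ = F·P·Fᵀ + Q = [57617/823 41985/823; 41985/823 36115/823]
step 2: y = z − H·x̄ = [-2250/823]
step 2: S = H·P̄·Hᵀ + R = [34960/823]
step 2: K = P̄·Hᵀ·S⁻¹ = [-1387/1840; -263/304]
step 2: x' = x̄ + K·y = [2077/184, 1005/152]
step 2: P' = (I − K·H)·P̄ = [84403/1840 373/16; 373/16 3675/304]

step 0: x' = [78/53, 94/53], P' = [481/106 122/53; 122/53 75/53]
step 1: x' = [3797/823, 2632/823], P' = [28397/1646 7201/823; 7201/823 7701/1646]
step 2: x' = [2077/184, 1005/152], P' = [84403/1840 373/16; 373/16 3675/304]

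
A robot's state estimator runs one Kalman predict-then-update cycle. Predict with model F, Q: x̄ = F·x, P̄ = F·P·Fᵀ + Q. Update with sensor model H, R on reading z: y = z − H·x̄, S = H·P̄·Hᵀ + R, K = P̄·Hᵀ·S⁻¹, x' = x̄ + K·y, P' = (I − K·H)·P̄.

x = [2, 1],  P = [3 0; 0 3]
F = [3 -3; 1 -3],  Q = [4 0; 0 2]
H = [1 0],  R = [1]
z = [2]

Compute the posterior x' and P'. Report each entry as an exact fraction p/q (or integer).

x̄ = F·x = [3, -1]
P̄ = F·P·Fᵀ + Q = [58 36; 36 32]
y = z − H·x̄ = [-1]
S = H·P̄·Hᵀ + R = [59]
K = P̄·Hᵀ·S⁻¹ = [58/59; 36/59]
x' = x̄ + K·y = [119/59, -95/59]
P' = (I − K·H)·P̄ = [58/59 36/59; 36/59 592/59]

x' = [119/59, -95/59]
P' = [58/59 36/59; 36/59 592/59]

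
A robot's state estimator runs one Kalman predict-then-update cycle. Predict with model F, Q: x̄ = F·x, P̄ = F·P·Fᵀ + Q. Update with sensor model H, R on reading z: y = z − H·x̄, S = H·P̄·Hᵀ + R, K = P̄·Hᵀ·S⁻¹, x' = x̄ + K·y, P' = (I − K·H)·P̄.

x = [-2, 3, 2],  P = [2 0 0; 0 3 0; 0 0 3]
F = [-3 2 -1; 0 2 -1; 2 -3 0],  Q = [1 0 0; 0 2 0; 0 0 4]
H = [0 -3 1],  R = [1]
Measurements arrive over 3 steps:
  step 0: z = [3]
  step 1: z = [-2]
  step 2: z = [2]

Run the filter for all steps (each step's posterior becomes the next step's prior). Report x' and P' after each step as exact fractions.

step 0: x̄ = F·x = [10, 4, -13]
step 0: P̄ = F·P·Fᵀ + Q = [34 15 -30; 15 17 -18; -30 -18 39]
step 0: y = z − H·x̄ = [28]
step 0: S = H·P̄·Hᵀ + R = [301]
step 0: K = P̄·Hᵀ·S⁻¹ = [-75/301; -69/301; 93/301]
step 0: x' = x̄ + K·y = [130/43, -104/43, -187/43]
step 0: P' = (I − K·H)·P̄ = [4609/301 -660/301 -2055/301; -660/301 356/301 999/301; -2055/301 999/301 3090/301]
step 1: x̄ = F·x = [-411/43, -21/43, 572/43]
step 1: P̄ = F·P·Fᵀ + Q = [37890/301 -241/43 -31263/301; -241/43 160/43 333/43; -31263/301 333/43 30764/301]
step 1: y = z − H·x̄ = [-721/43]
step 1: S = H·P̄·Hᵀ + R = [27159/301]
step 1: K = P̄·Hᵀ·S⁻¹ = [-794/823; -343/9053; 2161/2469]
step 1: x' = x̄ + K·y = [5447/823, 1330/9053, -3391/2469]
step 1: P' = (I − K·H)·P̄ = [34482/823 -7327/823 -22775/823; -7327/823 32513/9053 8836/823; -22775/823 8836/823 81685/2469]
step 2: x̄ = F·x = [-493972/27159, 45281/27159, 115844/9053]
step 2: P̄ = F·P·Fᵀ + Q = [8782694/27159 -681640/27159 -2726013/9053; -681640/27159 176657/27159 275172/9053; -2726013/9053 275172/9053 2813201/9053]
step 2: y = z − H·x̄ = [-52457/9053]
step 2: S = H·P̄·Hᵀ + R = [1701193/9053]
step 2: K = P̄·Hᵀ·S⁻¹ = [-2044373/1701193; 98515/1701193; 1987685/1701193]
step 2: x' = x̄ + K·y = [-57286721/5103579, 6796456/5103579, 10251299/1701193]
step 2: P' = (I − K·H)·P̄ = [265400935/5103579 -61349495/5103579 -63393868/1701193; -61349495/5103579 29980342/5103579 30078857/1701193; -63393868/1701193 30078857/1701193 92224256/1701193]

step 0: x' = [130/43, -104/43, -187/43], P' = [4609/301 -660/301 -2055/301; -660/301 356/301 999/301; -2055/301 999/301 3090/301]
step 1: x' = [5447/823, 1330/9053, -3391/2469], P' = [34482/823 -7327/823 -22775/823; -7327/823 32513/9053 8836/823; -22775/823 8836/823 81685/2469]
step 2: x' = [-57286721/5103579, 6796456/5103579, 10251299/1701193], P' = [265400935/5103579 -61349495/5103579 -63393868/1701193; -61349495/5103579 29980342/5103579 30078857/1701193; -63393868/1701193 30078857/1701193 92224256/1701193]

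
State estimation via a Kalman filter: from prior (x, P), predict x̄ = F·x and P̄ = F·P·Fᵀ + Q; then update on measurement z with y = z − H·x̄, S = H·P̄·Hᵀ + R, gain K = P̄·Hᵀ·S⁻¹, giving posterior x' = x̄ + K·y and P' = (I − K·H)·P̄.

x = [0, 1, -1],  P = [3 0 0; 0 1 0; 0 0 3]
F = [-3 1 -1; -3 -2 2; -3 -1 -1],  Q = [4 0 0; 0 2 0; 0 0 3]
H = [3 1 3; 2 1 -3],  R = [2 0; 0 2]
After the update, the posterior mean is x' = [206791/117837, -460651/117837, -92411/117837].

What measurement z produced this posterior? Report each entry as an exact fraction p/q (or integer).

z = [-1, 2]

x̄ = F·x = [2, -4, 0]
P̄ = F·P·Fᵀ + Q = [35 19 29; 19 45 23; 29 23 34]
S = H·P̄·Hᵀ + R = [1442 -43; -43 83]
K = P̄·Hᵀ·S⁻¹ = [17599/117837 11957/117837; 14795/117837 27541/117837; 16693/117837 -21166/117837]
x' − x̄ = [-28883/117837, 10697/117837, -92411/117837] = K·y
y = (KᵀK)⁻¹·Kᵀ·(x' − x̄) = [-3, 2]
z = y + H·x̄ = [-3, 2] + [2, 0] = [-1, 2]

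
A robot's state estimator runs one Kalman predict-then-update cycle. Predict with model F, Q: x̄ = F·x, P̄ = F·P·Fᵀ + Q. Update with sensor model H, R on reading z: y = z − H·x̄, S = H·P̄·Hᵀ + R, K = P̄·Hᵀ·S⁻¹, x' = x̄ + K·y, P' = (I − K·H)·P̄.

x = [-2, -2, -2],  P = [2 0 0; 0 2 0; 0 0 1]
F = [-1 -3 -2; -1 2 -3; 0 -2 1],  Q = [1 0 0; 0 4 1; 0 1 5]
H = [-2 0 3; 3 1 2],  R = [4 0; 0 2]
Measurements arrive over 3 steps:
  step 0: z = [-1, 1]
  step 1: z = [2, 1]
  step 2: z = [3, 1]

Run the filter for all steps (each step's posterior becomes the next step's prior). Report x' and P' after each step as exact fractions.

step 0: x' = [-383/9594, 22705/9594, -2480/4797], P' = [21005/19188 -76729/19188 5741/9594; -76729/19188 341741/19188 -28345/9594; 5741/9594 -28345/9594 3545/4797]
step 1: x' = [35180381/1698294725, -651603278/1698294725, 220545144/339658945], P' = [1934080863/1698294725 -6771900469/1698294725 196556402/339658945; -6771900469/1698294725 28522452097/1698294725 -916209646/339658945; 196556402/339658945 -916209646/339658945 46211520/67931789]
step 2: x' = [64993646320653/141569155229323, -436707376710982/141569155229323, 190702857606021/141569155229323], P' = [161071228105240/141569155229323 -563864623699162/141569155229323 81805426058236/141569155229323; -563864623699162/141569155229323 2374952178153510/141569155229323 -381378136133312/141569155229323; 81805426058236/141569155229323 -381378136133312/141569155229323 96213190394684/141569155229323]

step 0: x̄ = F·x = [12, 4, 2]
step 0: P̄ = F·P·Fᵀ + Q = [25 -4 10; -4 23 -10; 10 -10 14]
step 0: y = z − H·x̄ = [17, -43]
step 0: S = H·P̄·Hᵀ + R = [110 -38; -38 362]
step 0: K = P̄·Hᵀ·S⁻¹ = [-1891/19188 4625/19188; -4153/19188 -913/19188; 2447/9594 1529/9594]
step 0: x' = x̄ + K·y = [-383/9594, 22705/9594, -2480/4797]
step 0: P' = (I − K·H)·P̄ = [21005/19188 -76729/19188 5741/9594; -76729/19188 341741/19188 -28345/9594; 5741/9594 -28345/9594 3545/4797]
step 1: x̄ = F·x = [-28906/4797, 60673/9594, -8395/1599]
step 1: P̄ = F·P·Fᵀ + Q = [519464/4797 -1123565/9594 150038/1599; -1123565/9594 2648429/19188 -167398/1599; 150038/1599 -167398/1599 47329/533]
step 1: y = z − H·x̄ = [27337/4797, 223097/9594]
step 1: S = H·P̄·Hᵀ + R = [529325/4797 1306535/4797; 1306535/4797 28290473/19188]
step 1: K = P̄·Hᵀ·S⁻¹ = [-229953924/1698294725 99590614/339658945; -49835938/1698294725 -95534577/339658945; 75014999/339658945 13557476/67931789]
step 1: x' = x̄ + K·y = [35180381/1698294725, -651603278/1698294725, 220545144/339658945]
step 1: P' = (I − K·H)·P̄ = [1934080863/1698294725 -6771900469/1698294725 196556402/339658945; -6771900469/1698294725 28522452097/1698294725 -916209646/339658945; 196556402/339658945 -916209646/339658945 46211520/67931789]
step 2: x̄ = F·x = [-285821987/1698294725, -4646564097/1698294725, 2405932276/1698294725]
step 2: P̄ = F·P·Fᵀ + Q = [173282742927/1698294725 -187032135288/1698294725 149716505404/1698294725; -187032135288/1698294725 221171532847/1698294725 -167032346451/1698294725; 149716505404/1698294725 -167032346451/1698294725 142060762933/1698294725]
step 2: y = z − H·x̄ = [-2694556627/1698294725, 2390460231/1698294725]
step 2: S = H·P̄·Hᵀ + R = [181872952157/1698294725 434217878279/1698294725; 434217878279/1698294725 2358631727688/1698294725]
step 2: K = P̄·Hᵀ·S⁻¹ = [-19181544508943/141569155229323 41479956366515/141569155229323; -4101290250403/141569155229323 -39698982605300/141569155229323; 31257179766895/141569155229323 28232261415382/141569155229323]
step 2: x' = x̄ + K·y = [64993646320653/141569155229323, -436707376710982/141569155229323, 190702857606021/141569155229323]
step 2: P' = (I − K·H)·P̄ = [161071228105240/141569155229323 -563864623699162/141569155229323 81805426058236/141569155229323; -563864623699162/141569155229323 2374952178153510/141569155229323 -381378136133312/141569155229323; 81805426058236/141569155229323 -381378136133312/141569155229323 96213190394684/141569155229323]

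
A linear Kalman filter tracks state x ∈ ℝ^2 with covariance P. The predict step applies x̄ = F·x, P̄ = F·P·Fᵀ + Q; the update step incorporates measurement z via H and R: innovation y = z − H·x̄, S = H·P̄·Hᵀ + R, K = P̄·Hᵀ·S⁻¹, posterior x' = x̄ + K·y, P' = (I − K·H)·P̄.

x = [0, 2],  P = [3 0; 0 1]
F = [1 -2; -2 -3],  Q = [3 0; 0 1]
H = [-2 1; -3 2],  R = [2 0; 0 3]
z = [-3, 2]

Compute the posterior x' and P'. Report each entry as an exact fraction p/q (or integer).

x̄ = F·x = [-4, -6]
P̄ = F·P·Fᵀ + Q = [10 0; 0 22]
y = z − H·x̄ = [-5, 2]
S = H·P̄·Hᵀ + R = [64 104; 104 181]
K = P̄·Hᵀ·S⁻¹ = [-125/192 5/24; -99/128 11/16]
x' = x̄ + K·y = [-21/64, -97/128]
P' = (I − K·H)·P̄ = [155/48 165/32; 165/32 561/64]

x' = [-21/64, -97/128]
P' = [155/48 165/32; 165/32 561/64]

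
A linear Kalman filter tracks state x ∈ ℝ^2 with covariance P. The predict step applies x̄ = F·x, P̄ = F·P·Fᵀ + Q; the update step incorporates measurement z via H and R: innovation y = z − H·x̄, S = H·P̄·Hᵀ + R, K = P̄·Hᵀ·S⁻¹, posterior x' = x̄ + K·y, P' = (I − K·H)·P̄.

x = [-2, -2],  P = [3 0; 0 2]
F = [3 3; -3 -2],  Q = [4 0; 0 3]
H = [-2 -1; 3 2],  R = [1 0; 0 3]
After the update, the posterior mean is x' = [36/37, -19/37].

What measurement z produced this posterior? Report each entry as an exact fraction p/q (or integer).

z = [-2, 1]

x̄ = F·x = [-12, 10]
P̄ = F·P·Fᵀ + Q = [49 -39; -39 38]
S = H·P̄·Hᵀ + R = [79 -97; -97 128]
K = P̄·Hᵀ·S⁻¹ = [-859/703 -272/703; 1143/703 641/703]
x' − x̄ = [480/37, -389/37] = K·y
y = (KᵀK)⁻¹·Kᵀ·(x' − x̄) = [-16, 17]
z = y + H·x̄ = [-16, 17] + [14, -16] = [-2, 1]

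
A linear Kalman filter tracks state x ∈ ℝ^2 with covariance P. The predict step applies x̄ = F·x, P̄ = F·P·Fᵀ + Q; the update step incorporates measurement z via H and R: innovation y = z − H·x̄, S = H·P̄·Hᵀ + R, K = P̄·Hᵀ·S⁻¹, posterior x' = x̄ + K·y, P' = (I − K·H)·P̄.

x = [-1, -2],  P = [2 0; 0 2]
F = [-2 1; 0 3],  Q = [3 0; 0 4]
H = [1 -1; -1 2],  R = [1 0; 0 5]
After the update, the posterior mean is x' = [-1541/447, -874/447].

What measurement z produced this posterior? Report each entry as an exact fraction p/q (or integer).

x̄ = F·x = [0, -6]
P̄ = F·P·Fᵀ + Q = [13 6; 6 22]
S = H·P̄·Hᵀ + R = [24 -39; -39 82]
K = P̄·Hᵀ·S⁻¹ = [535/447 83/149; 170/447 96/149]
x' − x̄ = [-1541/447, 1808/447] = K·y
y = (KᵀK)⁻¹·Kᵀ·(x' − x̄) = [-8, 11]
z = y + H·x̄ = [-8, 11] + [6, -12] = [-2, -1]

z = [-2, -1]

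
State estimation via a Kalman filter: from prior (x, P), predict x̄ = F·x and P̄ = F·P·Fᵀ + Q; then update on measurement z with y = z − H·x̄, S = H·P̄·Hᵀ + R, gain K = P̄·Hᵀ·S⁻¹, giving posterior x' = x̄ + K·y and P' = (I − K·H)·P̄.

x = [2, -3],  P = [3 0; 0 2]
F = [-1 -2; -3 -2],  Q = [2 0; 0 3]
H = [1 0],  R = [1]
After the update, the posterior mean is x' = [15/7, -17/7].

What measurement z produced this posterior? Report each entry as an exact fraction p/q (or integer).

z = [2]

x̄ = F·x = [4, 0]
P̄ = F·P·Fᵀ + Q = [13 17; 17 38]
S = H·P̄·Hᵀ + R = [14]
K = P̄·Hᵀ·S⁻¹ = [13/14; 17/14]
x' − x̄ = [-13/7, -17/7] = K·y
y = (KᵀK)⁻¹·Kᵀ·(x' − x̄) = [-2]
z = y + H·x̄ = [-2] + [4] = [2]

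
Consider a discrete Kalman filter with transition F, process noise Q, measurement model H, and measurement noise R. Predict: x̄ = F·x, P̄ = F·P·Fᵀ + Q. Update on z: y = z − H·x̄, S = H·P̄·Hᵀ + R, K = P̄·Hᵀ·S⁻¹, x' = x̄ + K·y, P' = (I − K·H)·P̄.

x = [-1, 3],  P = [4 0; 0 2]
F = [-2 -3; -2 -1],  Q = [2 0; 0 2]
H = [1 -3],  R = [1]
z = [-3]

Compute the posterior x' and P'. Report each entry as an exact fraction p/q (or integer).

x̄ = F·x = [-7, -1]
P̄ = F·P·Fᵀ + Q = [36 22; 22 20]
y = z − H·x̄ = [1]
S = H·P̄·Hᵀ + R = [85]
K = P̄·Hᵀ·S⁻¹ = [-6/17; -38/85]
x' = x̄ + K·y = [-125/17, -123/85]
P' = (I − K·H)·P̄ = [432/17 146/17; 146/17 256/85]

x' = [-125/17, -123/85]
P' = [432/17 146/17; 146/17 256/85]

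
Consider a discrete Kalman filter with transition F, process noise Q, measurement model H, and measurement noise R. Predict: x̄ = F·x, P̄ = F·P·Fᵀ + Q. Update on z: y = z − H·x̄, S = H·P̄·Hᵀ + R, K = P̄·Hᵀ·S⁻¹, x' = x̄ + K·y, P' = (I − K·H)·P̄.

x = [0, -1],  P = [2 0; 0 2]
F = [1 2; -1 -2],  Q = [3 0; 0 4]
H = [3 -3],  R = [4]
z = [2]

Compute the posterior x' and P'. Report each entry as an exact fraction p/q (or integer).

x' = [16/61, -22/61]
P' = [790/427 698/427; 698/427 794/427]

x̄ = F·x = [-2, 2]
P̄ = F·P·Fᵀ + Q = [13 -10; -10 14]
y = z − H·x̄ = [14]
S = H·P̄·Hᵀ + R = [427]
K = P̄·Hᵀ·S⁻¹ = [69/427; -72/427]
x' = x̄ + K·y = [16/61, -22/61]
P' = (I − K·H)·P̄ = [790/427 698/427; 698/427 794/427]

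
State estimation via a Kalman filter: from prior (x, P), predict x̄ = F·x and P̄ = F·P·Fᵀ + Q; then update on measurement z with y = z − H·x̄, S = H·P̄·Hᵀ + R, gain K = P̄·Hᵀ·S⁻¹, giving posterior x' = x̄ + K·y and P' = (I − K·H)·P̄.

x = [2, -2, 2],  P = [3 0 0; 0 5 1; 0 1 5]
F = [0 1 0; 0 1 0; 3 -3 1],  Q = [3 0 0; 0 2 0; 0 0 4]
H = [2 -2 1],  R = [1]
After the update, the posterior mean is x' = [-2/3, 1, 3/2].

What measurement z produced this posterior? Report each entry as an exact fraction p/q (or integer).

z = [-2]

x̄ = F·x = [-2, -2, 14]
P̄ = F·P·Fᵀ + Q = [8 5 -14; 5 7 -14; -14 -14 75]
S = H·P̄·Hᵀ + R = [96]
K = P̄·Hᵀ·S⁻¹ = [-1/12; -3/16; 25/32]
x' − x̄ = [4/3, 3, -25/2] = K·y
y = (KᵀK)⁻¹·Kᵀ·(x' − x̄) = [-16]
z = y + H·x̄ = [-16] + [14] = [-2]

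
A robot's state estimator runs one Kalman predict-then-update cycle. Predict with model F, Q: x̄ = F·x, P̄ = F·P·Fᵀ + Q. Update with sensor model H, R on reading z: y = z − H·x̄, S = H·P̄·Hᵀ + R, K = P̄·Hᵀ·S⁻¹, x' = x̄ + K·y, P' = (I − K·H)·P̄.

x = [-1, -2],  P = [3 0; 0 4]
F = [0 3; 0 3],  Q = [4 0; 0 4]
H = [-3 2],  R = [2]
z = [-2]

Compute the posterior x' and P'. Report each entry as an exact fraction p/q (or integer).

x̄ = F·x = [-6, -6]
P̄ = F·P·Fᵀ + Q = [40 36; 36 40]
y = z − H·x̄ = [-8]
S = H·P̄·Hᵀ + R = [90]
K = P̄·Hᵀ·S⁻¹ = [-8/15; -14/45]
x' = x̄ + K·y = [-26/15, -158/45]
P' = (I − K·H)·P̄ = [72/5 316/15; 316/15 1408/45]

x' = [-26/15, -158/45]
P' = [72/5 316/15; 316/15 1408/45]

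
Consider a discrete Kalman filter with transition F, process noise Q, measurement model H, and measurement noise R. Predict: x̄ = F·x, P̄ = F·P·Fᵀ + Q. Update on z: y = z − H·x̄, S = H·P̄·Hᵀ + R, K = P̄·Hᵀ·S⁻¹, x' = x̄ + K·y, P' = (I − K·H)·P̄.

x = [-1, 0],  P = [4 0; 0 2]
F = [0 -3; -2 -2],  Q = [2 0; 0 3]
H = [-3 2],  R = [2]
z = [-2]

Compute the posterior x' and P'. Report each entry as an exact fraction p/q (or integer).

x' = [108/73, 92/73]
P' = [812/73 1200/73; 1200/73 1809/73]

x̄ = F·x = [0, 2]
P̄ = F·P·Fᵀ + Q = [20 12; 12 27]
y = z − H·x̄ = [-6]
S = H·P̄·Hᵀ + R = [146]
K = P̄·Hᵀ·S⁻¹ = [-18/73; 9/73]
x' = x̄ + K·y = [108/73, 92/73]
P' = (I − K·H)·P̄ = [812/73 1200/73; 1200/73 1809/73]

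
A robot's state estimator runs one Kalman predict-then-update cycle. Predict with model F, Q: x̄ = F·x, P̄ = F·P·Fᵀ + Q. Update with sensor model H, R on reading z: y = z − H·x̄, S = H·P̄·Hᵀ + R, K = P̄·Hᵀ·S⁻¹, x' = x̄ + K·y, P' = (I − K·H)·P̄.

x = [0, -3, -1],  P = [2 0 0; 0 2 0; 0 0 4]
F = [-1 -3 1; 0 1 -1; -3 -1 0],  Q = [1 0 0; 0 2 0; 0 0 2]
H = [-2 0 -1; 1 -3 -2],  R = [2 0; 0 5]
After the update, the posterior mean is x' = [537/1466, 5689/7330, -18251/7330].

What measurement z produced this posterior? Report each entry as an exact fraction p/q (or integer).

x̄ = F·x = [8, -2, 3]
P̄ = F·P·Fᵀ + Q = [25 -10 12; -10 8 -2; 12 -2 22]
S = H·P̄·Hᵀ + R = [172 -36; -36 178]
K = P̄·Hᵀ·S⁻¹ = [-248/733 155/1466; 709/7330 -546/3665; -2281/7330 -766/3665]
x' − x̄ = [-11191/1466, 20349/7330, -40241/7330] = K·y
y = (KᵀK)⁻¹·Kᵀ·(x' − x̄) = [21, -5]
z = y + H·x̄ = [21, -5] + [-19, 8] = [2, 3]

z = [2, 3]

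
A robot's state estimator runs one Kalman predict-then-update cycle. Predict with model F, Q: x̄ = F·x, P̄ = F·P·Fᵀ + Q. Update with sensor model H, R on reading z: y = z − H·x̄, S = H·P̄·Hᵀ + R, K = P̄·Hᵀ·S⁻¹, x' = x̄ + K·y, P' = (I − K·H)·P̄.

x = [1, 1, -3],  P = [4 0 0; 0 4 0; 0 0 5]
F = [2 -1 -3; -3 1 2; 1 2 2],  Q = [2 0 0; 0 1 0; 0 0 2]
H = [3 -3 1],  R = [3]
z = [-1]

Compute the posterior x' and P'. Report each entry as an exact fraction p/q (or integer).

x̄ = F·x = [10, -8, -3]
P̄ = F·P·Fᵀ + Q = [67 -58 -30; -58 61 16; -30 16 42]
y = z − H·x̄ = [-52]
S = H·P̄·Hᵀ + R = [1965]
K = P̄·Hᵀ·S⁻¹ = [23/131; -341/1965; -32/655]
x' = x̄ + K·y = [114/131, 2012/1965, -301/655]
P' = (I − K·H)·P̄ = [842/131 245/131 -1722/131; 245/131 3584/1965 -432/655; -1722/131 -432/655 24438/655]

x' = [114/131, 2012/1965, -301/655]
P' = [842/131 245/131 -1722/131; 245/131 3584/1965 -432/655; -1722/131 -432/655 24438/655]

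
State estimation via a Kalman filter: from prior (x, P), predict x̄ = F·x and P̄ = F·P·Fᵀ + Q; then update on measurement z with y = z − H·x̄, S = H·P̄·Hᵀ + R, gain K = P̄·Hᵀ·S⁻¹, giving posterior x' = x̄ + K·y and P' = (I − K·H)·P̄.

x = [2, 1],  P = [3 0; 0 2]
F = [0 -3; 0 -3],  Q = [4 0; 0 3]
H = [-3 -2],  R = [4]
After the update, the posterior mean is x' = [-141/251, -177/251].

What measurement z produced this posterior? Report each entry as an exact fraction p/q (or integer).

x̄ = F·x = [-3, -3]
P̄ = F·P·Fᵀ + Q = [22 18; 18 21]
S = H·P̄·Hᵀ + R = [502]
K = P̄·Hᵀ·S⁻¹ = [-51/251; -48/251]
x' − x̄ = [612/251, 576/251] = K·y
y = (KᵀK)⁻¹·Kᵀ·(x' − x̄) = [-12]
z = y + H·x̄ = [-12] + [15] = [3]

z = [3]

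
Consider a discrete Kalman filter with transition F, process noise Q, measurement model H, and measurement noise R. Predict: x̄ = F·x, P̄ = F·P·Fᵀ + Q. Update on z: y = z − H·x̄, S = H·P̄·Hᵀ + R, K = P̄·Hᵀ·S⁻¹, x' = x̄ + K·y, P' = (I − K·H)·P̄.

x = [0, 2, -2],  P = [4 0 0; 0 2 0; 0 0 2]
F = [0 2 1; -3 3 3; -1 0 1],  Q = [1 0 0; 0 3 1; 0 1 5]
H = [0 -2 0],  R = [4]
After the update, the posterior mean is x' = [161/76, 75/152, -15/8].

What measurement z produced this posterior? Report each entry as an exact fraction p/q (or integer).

x̄ = F·x = [2, 0, -2]
P̄ = F·P·Fᵀ + Q = [11 18 2; 18 75 19; 2 19 11]
S = H·P̄·Hᵀ + R = [304]
K = P̄·Hᵀ·S⁻¹ = [-9/76; -75/152; -1/8]
x' − x̄ = [9/76, 75/152, 1/8] = K·y
y = (KᵀK)⁻¹·Kᵀ·(x' − x̄) = [-1]
z = y + H·x̄ = [-1] + [0] = [-1]

z = [-1]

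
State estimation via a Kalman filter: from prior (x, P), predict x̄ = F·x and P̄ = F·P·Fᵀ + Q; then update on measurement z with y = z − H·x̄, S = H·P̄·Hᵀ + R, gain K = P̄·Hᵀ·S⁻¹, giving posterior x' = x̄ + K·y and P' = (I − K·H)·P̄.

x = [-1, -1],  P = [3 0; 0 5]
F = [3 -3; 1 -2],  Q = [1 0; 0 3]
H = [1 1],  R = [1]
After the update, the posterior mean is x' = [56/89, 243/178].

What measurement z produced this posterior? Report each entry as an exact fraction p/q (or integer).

x̄ = F·x = [0, 1]
P̄ = F·P·Fᵀ + Q = [73 39; 39 26]
S = H·P̄·Hᵀ + R = [178]
K = P̄·Hᵀ·S⁻¹ = [56/89; 65/178]
x' − x̄ = [56/89, 65/178] = K·y
y = (KᵀK)⁻¹·Kᵀ·(x' − x̄) = [1]
z = y + H·x̄ = [1] + [1] = [2]

z = [2]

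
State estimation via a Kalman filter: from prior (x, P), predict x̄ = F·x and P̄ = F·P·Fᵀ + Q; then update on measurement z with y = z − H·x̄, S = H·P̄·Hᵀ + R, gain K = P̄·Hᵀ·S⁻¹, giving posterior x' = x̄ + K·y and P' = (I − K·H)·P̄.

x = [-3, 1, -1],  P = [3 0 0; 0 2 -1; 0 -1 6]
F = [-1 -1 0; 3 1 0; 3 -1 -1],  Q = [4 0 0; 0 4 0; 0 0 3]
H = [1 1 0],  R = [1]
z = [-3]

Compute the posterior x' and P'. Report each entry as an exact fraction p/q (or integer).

x' = [12/7, -34/7, -45/7]
P' = [185/21 -187/21 -44/7; -187/21 209/21 50/7; -44/7 50/7 144/7]

x̄ = F·x = [2, -8, -9]
P̄ = F·P·Fᵀ + Q = [9 -11 -8; -11 33 26; -8 26 36]
y = z − H·x̄ = [3]
S = H·P̄·Hᵀ + R = [21]
K = P̄·Hᵀ·S⁻¹ = [-2/21; 22/21; 6/7]
x' = x̄ + K·y = [12/7, -34/7, -45/7]
P' = (I − K·H)·P̄ = [185/21 -187/21 -44/7; -187/21 209/21 50/7; -44/7 50/7 144/7]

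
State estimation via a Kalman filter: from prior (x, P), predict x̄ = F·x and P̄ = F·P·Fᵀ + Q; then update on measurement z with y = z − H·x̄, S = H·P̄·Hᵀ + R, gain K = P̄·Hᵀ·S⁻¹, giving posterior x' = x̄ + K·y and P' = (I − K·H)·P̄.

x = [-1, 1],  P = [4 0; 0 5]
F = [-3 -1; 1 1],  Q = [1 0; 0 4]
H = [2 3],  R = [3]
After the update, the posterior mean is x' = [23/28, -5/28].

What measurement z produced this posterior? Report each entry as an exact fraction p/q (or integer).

z = [1]

x̄ = F·x = [2, 0]
P̄ = F·P·Fᵀ + Q = [42 -17; -17 13]
S = H·P̄·Hᵀ + R = [84]
K = P̄·Hᵀ·S⁻¹ = [11/28; 5/84]
x' − x̄ = [-33/28, -5/28] = K·y
y = (KᵀK)⁻¹·Kᵀ·(x' − x̄) = [-3]
z = y + H·x̄ = [-3] + [4] = [1]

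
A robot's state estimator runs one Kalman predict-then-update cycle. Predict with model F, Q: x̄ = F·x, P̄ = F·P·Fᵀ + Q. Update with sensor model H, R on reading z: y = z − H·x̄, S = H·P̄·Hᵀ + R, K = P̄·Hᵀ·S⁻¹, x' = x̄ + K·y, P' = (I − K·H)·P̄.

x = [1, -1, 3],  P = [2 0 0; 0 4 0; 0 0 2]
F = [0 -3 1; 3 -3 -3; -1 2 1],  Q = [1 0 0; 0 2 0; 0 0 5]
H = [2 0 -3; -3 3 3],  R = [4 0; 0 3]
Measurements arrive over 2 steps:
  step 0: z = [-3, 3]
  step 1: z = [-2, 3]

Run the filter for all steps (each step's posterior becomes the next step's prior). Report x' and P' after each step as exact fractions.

step 0: x̄ = F·x = [6, -3, 0]
step 0: P̄ = F·P·Fᵀ + Q = [39 30 -22; 30 74 -36; -22 -36 25]
step 0: y = z − H·x̄ = [-15, 30]
step 0: S = H·P̄·Hᵀ + R = [649 -285; -285 453]
step 0: K = P̄·Hᵀ·S⁻¹ = [12909/70924 -6439/70924; 6912/17731 5288/17731; -7417/35462 -2083/35462]
step 0: x' = x̄ + K·y = [38739/70924, 1767/17731, 48765/35462]
step 0: P' = (I − K·H)·P̄ = [308313/70924 28386/17731 94165/35462; 28386/17731 23966/17731 9708/17731; 94165/35462 9708/17731 36333/17731]
step 1: x̄ = F·x = [38163/35462, -197577/70924, 72927/70924]
step 1: P̄ = F·P·Fᵀ + Q = [211510/17731 101433/35462 -158191/35462; 101433/35462 352673/70924 -133731/70924; -158191/35462 -133731/70924 516213/70924]
step 1: y = z − H·x̄ = [-10817/10132, 203925/17731]
step 1: S = H·P̄·Hᵀ + R = [1730051/10132 -430254/2533; -430254/2533 3820809/17731]
step 1: K = P̄·Hᵀ·S⁻¹ = [26727410/187771589 -14299587/187771589; 60691413/187771589 48432943/187771589; -37979707/187771589 -4178786/187771589]
step 1: x' = x̄ + K·y = [9078851/187771589, -30851175/187771589, 185561564/187771589]
step 1: P' = (I − K·H)·P̄ = [664167016/187771589 242725965/187771589 407141464/187771589; 242725965/187771589 210263482/187771589 80895426/187771589; 407141464/187771589 80895426/187771589 322067252/187771589]

step 0: x' = [38739/70924, 1767/17731, 48765/35462], P' = [308313/70924 28386/17731 94165/35462; 28386/17731 23966/17731 9708/17731; 94165/35462 9708/17731 36333/17731]
step 1: x' = [9078851/187771589, -30851175/187771589, 185561564/187771589], P' = [664167016/187771589 242725965/187771589 407141464/187771589; 242725965/187771589 210263482/187771589 80895426/187771589; 407141464/187771589 80895426/187771589 322067252/187771589]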